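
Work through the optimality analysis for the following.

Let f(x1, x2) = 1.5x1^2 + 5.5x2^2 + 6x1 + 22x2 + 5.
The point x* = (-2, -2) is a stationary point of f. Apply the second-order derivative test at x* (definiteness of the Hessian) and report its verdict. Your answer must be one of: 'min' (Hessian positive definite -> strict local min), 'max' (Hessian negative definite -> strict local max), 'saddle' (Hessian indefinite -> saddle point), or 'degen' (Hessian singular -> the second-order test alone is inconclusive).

Compute the Hessian H = grad^2 f:
  H = [[3, 0], [0, 11]]
Verify stationarity: grad f(x*) = H x* + g = (0, 0).
Eigenvalues of H: 3, 11.
Both eigenvalues > 0, so H is positive definite -> x* is a strict local min.

min


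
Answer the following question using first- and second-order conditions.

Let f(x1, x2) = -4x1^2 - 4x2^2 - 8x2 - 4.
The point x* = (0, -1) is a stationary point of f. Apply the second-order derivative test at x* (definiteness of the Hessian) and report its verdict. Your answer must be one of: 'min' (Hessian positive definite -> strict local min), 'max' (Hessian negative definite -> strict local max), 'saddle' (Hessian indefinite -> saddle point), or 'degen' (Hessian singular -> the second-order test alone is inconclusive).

Compute the Hessian H = grad^2 f:
  H = [[-8, 0], [0, -8]]
Verify stationarity: grad f(x*) = H x* + g = (0, 0).
Eigenvalues of H: -8, -8.
Both eigenvalues < 0, so H is negative definite -> x* is a strict local max.

max


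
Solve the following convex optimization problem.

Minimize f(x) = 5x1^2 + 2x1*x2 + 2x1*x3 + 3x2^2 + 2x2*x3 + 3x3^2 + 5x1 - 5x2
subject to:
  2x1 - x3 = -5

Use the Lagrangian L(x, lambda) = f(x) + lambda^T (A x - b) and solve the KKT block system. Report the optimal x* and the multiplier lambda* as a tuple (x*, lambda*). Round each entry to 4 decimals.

Form the Lagrangian:
  L(x, lambda) = (1/2) x^T Q x + c^T x + lambda^T (A x - b)
Stationarity (grad_x L = 0): Q x + c + A^T lambda = 0.
Primal feasibility: A x = b.

This gives the KKT block system:
  [ Q   A^T ] [ x     ]   [-c ]
  [ A    0  ] [ lambda ] = [ b ]

Solving the linear system:
  x*      = (-1.9444, 1.1111, 1.1111)
  lambda* = (5)
  f(x*)   = 4.8611

x* = (-1.9444, 1.1111, 1.1111), lambda* = (5)


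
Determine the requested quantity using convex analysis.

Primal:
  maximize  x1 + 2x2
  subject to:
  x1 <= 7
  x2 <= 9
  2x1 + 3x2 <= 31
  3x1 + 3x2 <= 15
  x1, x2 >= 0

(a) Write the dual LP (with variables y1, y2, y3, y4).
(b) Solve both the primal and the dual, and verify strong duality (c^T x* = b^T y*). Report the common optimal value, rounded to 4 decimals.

The standard primal-dual pair for 'max c^T x s.t. A x <= b, x >= 0' is:
  Dual:  min b^T y  s.t.  A^T y >= c,  y >= 0.

So the dual LP is:
  minimize  7y1 + 9y2 + 31y3 + 15y4
  subject to:
    y1 + 2y3 + 3y4 >= 1
    y2 + 3y3 + 3y4 >= 2
    y1, y2, y3, y4 >= 0

Solving the primal: x* = (0, 5).
  primal value c^T x* = 10.
Solving the dual: y* = (0, 0, 0, 0.6667).
  dual value b^T y* = 10.
Strong duality: c^T x* = b^T y*. Confirmed.

10


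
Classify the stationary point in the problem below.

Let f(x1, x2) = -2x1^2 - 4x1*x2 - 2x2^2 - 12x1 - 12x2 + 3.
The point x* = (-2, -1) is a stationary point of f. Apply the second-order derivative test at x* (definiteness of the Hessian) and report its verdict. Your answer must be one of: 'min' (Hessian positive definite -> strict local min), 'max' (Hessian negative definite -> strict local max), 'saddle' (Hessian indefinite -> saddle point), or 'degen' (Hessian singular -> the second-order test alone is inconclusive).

Compute the Hessian H = grad^2 f:
  H = [[-4, -4], [-4, -4]]
Verify stationarity: grad f(x*) = H x* + g = (0, 0).
Eigenvalues of H: -8, 0.
H has a zero eigenvalue (singular; negative semidefinite but not definite), so H is neither positive definite, negative definite, nor indefinite. The second-order test alone is inconclusive -> degen.
(Indeed, f is constant along the null direction of H through x*, so x* is not a strict local extremum.)

degen


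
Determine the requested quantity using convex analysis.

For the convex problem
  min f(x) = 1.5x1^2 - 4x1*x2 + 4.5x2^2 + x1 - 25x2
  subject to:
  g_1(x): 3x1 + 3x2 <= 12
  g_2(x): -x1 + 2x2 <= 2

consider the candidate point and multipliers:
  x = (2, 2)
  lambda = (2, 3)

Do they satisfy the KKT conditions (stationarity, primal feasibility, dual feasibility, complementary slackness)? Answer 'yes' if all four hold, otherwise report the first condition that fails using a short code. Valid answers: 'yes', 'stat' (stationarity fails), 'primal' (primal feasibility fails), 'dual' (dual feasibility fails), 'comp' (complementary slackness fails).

Gradient of f: grad f(x) = Q x + c = (-1, -15)
Constraint values g_i(x) = a_i^T x - b_i:
  g_1((2, 2)) = 0
  g_2((2, 2)) = 0
Stationarity residual: grad f(x) + sum_i lambda_i a_i = (2, -3)
  -> stationarity FAILS
Primal feasibility (all g_i <= 0): OK
Dual feasibility (all lambda_i >= 0): OK
Complementary slackness (lambda_i * g_i(x) = 0 for all i): OK

Verdict: the first failing condition is stationarity -> stat.

stat


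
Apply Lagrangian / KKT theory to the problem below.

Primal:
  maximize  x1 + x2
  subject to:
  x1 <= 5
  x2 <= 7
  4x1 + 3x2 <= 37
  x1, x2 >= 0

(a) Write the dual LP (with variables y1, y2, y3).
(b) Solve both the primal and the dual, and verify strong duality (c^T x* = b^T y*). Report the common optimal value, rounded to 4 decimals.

The standard primal-dual pair for 'max c^T x s.t. A x <= b, x >= 0' is:
  Dual:  min b^T y  s.t.  A^T y >= c,  y >= 0.

So the dual LP is:
  minimize  5y1 + 7y2 + 37y3
  subject to:
    y1 + 4y3 >= 1
    y2 + 3y3 >= 1
    y1, y2, y3 >= 0

Solving the primal: x* = (4, 7).
  primal value c^T x* = 11.
Solving the dual: y* = (0, 0.25, 0.25).
  dual value b^T y* = 11.
Strong duality: c^T x* = b^T y*. Confirmed.

11


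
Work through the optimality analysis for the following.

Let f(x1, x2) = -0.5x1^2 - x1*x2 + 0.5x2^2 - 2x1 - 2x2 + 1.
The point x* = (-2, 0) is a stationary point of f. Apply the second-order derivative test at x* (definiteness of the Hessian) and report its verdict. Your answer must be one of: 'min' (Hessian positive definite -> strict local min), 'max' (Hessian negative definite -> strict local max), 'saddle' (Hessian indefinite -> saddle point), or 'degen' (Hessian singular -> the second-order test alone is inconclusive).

Compute the Hessian H = grad^2 f:
  H = [[-1, -1], [-1, 1]]
Verify stationarity: grad f(x*) = H x* + g = (0, 0).
Eigenvalues of H: -1.4142, 1.4142.
Eigenvalues have mixed signs, so H is indefinite -> x* is a saddle point.

saddle


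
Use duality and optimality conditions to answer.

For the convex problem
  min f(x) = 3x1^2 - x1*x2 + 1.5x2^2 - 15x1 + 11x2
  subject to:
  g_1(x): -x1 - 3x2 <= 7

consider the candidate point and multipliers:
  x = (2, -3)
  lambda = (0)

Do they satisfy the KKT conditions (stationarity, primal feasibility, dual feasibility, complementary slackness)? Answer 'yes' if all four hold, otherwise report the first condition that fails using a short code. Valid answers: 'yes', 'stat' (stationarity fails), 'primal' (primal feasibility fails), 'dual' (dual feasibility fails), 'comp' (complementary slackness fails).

Gradient of f: grad f(x) = Q x + c = (0, 0)
Constraint values g_i(x) = a_i^T x - b_i:
  g_1((2, -3)) = 0
Stationarity residual: grad f(x) + sum_i lambda_i a_i = (0, 0)
  -> stationarity OK
Primal feasibility (all g_i <= 0): OK
Dual feasibility (all lambda_i >= 0): OK
Complementary slackness (lambda_i * g_i(x) = 0 for all i): OK

Verdict: yes, KKT holds.

yes


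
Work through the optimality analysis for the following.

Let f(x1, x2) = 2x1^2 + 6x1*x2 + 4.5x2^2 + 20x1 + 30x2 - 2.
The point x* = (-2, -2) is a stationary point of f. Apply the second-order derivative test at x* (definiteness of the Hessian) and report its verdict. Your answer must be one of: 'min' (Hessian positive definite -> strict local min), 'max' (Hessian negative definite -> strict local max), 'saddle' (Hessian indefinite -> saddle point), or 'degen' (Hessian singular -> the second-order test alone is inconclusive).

Compute the Hessian H = grad^2 f:
  H = [[4, 6], [6, 9]]
Verify stationarity: grad f(x*) = H x* + g = (0, 0).
Eigenvalues of H: 0, 13.
H has a zero eigenvalue (singular; positive semidefinite but not definite), so H is neither positive definite, negative definite, nor indefinite. The second-order test alone is inconclusive -> degen.
(Indeed, f is constant along the null direction of H through x*, so x* is not a strict local extremum.)

degen


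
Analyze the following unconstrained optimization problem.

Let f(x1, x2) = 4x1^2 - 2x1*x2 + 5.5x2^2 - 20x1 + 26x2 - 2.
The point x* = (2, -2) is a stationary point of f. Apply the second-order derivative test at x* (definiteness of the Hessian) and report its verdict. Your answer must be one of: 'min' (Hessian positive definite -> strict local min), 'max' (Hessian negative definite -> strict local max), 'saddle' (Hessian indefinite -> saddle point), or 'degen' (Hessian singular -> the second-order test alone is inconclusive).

Compute the Hessian H = grad^2 f:
  H = [[8, -2], [-2, 11]]
Verify stationarity: grad f(x*) = H x* + g = (0, 0).
Eigenvalues of H: 7, 12.
Both eigenvalues > 0, so H is positive definite -> x* is a strict local min.

min


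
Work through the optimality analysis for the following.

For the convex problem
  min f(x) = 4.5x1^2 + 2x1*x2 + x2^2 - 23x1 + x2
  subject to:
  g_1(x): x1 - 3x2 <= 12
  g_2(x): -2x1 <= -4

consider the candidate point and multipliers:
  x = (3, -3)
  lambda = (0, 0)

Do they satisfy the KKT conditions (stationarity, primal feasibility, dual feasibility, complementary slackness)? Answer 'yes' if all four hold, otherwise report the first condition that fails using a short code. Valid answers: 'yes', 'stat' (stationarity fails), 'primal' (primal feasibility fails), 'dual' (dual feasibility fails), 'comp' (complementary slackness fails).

Gradient of f: grad f(x) = Q x + c = (-2, 1)
Constraint values g_i(x) = a_i^T x - b_i:
  g_1((3, -3)) = 0
  g_2((3, -3)) = -2
Stationarity residual: grad f(x) + sum_i lambda_i a_i = (-2, 1)
  -> stationarity FAILS
Primal feasibility (all g_i <= 0): OK
Dual feasibility (all lambda_i >= 0): OK
Complementary slackness (lambda_i * g_i(x) = 0 for all i): OK

Verdict: the first failing condition is stationarity -> stat.

stat


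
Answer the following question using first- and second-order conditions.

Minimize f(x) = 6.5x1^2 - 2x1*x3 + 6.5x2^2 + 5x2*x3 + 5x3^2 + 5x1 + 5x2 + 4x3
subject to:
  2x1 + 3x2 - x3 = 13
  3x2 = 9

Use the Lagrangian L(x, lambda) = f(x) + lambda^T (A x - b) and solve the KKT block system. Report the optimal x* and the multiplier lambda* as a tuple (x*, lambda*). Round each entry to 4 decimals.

Form the Lagrangian:
  L(x, lambda) = (1/2) x^T Q x + c^T x + lambda^T (A x - b)
Stationarity (grad_x L = 0): Q x + c + A^T lambda = 0.
Primal feasibility: A x = b.

This gives the KKT block system:
  [ Q   A^T ] [ x     ]   [-c ]
  [ A    0  ] [ lambda ] = [ b ]

Solving the linear system:
  x*      = (0.6444, 3, -2.7111)
  lambda* = (-9.4, -0.7481)
  f(x*)   = 68.1556

x* = (0.6444, 3, -2.7111), lambda* = (-9.4, -0.7481)


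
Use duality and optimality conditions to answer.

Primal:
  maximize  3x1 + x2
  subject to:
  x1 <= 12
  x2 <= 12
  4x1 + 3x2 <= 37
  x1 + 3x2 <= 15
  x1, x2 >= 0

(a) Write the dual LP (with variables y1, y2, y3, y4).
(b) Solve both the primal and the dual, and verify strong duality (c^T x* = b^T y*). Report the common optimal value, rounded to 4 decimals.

The standard primal-dual pair for 'max c^T x s.t. A x <= b, x >= 0' is:
  Dual:  min b^T y  s.t.  A^T y >= c,  y >= 0.

So the dual LP is:
  minimize  12y1 + 12y2 + 37y3 + 15y4
  subject to:
    y1 + 4y3 + y4 >= 3
    y2 + 3y3 + 3y4 >= 1
    y1, y2, y3, y4 >= 0

Solving the primal: x* = (9.25, 0).
  primal value c^T x* = 27.75.
Solving the dual: y* = (0, 0, 0.75, 0).
  dual value b^T y* = 27.75.
Strong duality: c^T x* = b^T y*. Confirmed.

27.75


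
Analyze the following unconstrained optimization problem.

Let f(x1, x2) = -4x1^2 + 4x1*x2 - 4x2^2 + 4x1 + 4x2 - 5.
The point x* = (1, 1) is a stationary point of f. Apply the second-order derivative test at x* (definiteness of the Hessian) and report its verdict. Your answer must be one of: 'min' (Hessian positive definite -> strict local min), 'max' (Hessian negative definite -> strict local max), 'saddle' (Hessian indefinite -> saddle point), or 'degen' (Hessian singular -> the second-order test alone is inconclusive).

Compute the Hessian H = grad^2 f:
  H = [[-8, 4], [4, -8]]
Verify stationarity: grad f(x*) = H x* + g = (0, 0).
Eigenvalues of H: -12, -4.
Both eigenvalues < 0, so H is negative definite -> x* is a strict local max.

max


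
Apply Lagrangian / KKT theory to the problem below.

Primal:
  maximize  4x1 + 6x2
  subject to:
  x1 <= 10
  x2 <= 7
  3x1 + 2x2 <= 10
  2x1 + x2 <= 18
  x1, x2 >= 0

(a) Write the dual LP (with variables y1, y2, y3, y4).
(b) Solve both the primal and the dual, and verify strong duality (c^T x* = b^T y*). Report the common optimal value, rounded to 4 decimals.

The standard primal-dual pair for 'max c^T x s.t. A x <= b, x >= 0' is:
  Dual:  min b^T y  s.t.  A^T y >= c,  y >= 0.

So the dual LP is:
  minimize  10y1 + 7y2 + 10y3 + 18y4
  subject to:
    y1 + 3y3 + 2y4 >= 4
    y2 + 2y3 + y4 >= 6
    y1, y2, y3, y4 >= 0

Solving the primal: x* = (0, 5).
  primal value c^T x* = 30.
Solving the dual: y* = (0, 0, 3, 0).
  dual value b^T y* = 30.
Strong duality: c^T x* = b^T y*. Confirmed.

30


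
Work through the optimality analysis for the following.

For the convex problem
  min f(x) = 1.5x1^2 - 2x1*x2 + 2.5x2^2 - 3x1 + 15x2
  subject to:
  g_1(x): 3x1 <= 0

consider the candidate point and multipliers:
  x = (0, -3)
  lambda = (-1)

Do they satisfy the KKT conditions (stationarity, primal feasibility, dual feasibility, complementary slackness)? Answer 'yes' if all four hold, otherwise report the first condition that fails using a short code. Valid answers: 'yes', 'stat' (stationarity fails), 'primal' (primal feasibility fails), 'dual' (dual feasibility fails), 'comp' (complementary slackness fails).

Gradient of f: grad f(x) = Q x + c = (3, 0)
Constraint values g_i(x) = a_i^T x - b_i:
  g_1((0, -3)) = 0
Stationarity residual: grad f(x) + sum_i lambda_i a_i = (0, 0)
  -> stationarity OK
Primal feasibility (all g_i <= 0): OK
Dual feasibility (all lambda_i >= 0): FAILS
Complementary slackness (lambda_i * g_i(x) = 0 for all i): OK

Verdict: the first failing condition is dual_feasibility -> dual.

dual


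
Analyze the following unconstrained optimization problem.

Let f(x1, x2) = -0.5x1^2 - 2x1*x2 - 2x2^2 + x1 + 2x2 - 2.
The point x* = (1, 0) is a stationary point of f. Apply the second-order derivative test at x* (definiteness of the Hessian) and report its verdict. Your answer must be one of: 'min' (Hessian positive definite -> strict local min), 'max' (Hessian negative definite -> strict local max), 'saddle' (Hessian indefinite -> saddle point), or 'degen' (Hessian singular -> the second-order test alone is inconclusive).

Compute the Hessian H = grad^2 f:
  H = [[-1, -2], [-2, -4]]
Verify stationarity: grad f(x*) = H x* + g = (0, 0).
Eigenvalues of H: -5, 0.
H has a zero eigenvalue (singular; negative semidefinite but not definite), so H is neither positive definite, negative definite, nor indefinite. The second-order test alone is inconclusive -> degen.
(Indeed, f is constant along the null direction of H through x*, so x* is not a strict local extremum.)

degen


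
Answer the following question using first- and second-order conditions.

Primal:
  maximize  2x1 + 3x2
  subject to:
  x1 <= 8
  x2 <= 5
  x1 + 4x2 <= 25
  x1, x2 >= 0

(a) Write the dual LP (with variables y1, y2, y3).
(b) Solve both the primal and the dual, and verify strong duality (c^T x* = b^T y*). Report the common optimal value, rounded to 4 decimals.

The standard primal-dual pair for 'max c^T x s.t. A x <= b, x >= 0' is:
  Dual:  min b^T y  s.t.  A^T y >= c,  y >= 0.

So the dual LP is:
  minimize  8y1 + 5y2 + 25y3
  subject to:
    y1 + y3 >= 2
    y2 + 4y3 >= 3
    y1, y2, y3 >= 0

Solving the primal: x* = (8, 4.25).
  primal value c^T x* = 28.75.
Solving the dual: y* = (1.25, 0, 0.75).
  dual value b^T y* = 28.75.
Strong duality: c^T x* = b^T y*. Confirmed.

28.75


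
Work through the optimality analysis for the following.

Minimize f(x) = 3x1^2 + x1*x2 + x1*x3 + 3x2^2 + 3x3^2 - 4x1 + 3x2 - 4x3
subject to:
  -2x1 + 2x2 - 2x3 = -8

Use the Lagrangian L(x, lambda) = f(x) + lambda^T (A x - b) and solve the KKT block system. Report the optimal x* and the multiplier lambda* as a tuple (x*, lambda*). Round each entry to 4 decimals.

Form the Lagrangian:
  L(x, lambda) = (1/2) x^T Q x + c^T x + lambda^T (A x - b)
Stationarity (grad_x L = 0): Q x + c + A^T lambda = 0.
Primal feasibility: A x = b.

This gives the KKT block system:
  [ Q   A^T ] [ x     ]   [-c ]
  [ A    0  ] [ lambda ] = [ b ]

Solving the linear system:
  x*      = (1.4231, -1.4423, 1.1346)
  lambda* = (2.1154)
  f(x*)   = 1.1827

x* = (1.4231, -1.4423, 1.1346), lambda* = (2.1154)


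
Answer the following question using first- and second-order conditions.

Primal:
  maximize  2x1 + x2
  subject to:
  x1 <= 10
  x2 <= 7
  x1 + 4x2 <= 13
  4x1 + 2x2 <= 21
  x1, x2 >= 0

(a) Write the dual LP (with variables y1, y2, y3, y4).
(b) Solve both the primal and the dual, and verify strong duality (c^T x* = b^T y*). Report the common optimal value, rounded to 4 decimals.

The standard primal-dual pair for 'max c^T x s.t. A x <= b, x >= 0' is:
  Dual:  min b^T y  s.t.  A^T y >= c,  y >= 0.

So the dual LP is:
  minimize  10y1 + 7y2 + 13y3 + 21y4
  subject to:
    y1 + y3 + 4y4 >= 2
    y2 + 4y3 + 2y4 >= 1
    y1, y2, y3, y4 >= 0

Solving the primal: x* = (4.1429, 2.2143).
  primal value c^T x* = 10.5.
Solving the dual: y* = (0, 0, 0, 0.5).
  dual value b^T y* = 10.5.
Strong duality: c^T x* = b^T y*. Confirmed.

10.5


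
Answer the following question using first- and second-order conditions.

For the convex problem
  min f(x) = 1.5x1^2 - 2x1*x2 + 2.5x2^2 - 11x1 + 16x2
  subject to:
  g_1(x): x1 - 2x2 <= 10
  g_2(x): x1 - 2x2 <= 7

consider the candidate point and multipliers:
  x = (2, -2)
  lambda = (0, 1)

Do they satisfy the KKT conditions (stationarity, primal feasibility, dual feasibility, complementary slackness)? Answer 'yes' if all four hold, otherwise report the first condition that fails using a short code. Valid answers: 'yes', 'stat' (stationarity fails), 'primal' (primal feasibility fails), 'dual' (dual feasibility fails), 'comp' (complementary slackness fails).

Gradient of f: grad f(x) = Q x + c = (-1, 2)
Constraint values g_i(x) = a_i^T x - b_i:
  g_1((2, -2)) = -4
  g_2((2, -2)) = -1
Stationarity residual: grad f(x) + sum_i lambda_i a_i = (0, 0)
  -> stationarity OK
Primal feasibility (all g_i <= 0): OK
Dual feasibility (all lambda_i >= 0): OK
Complementary slackness (lambda_i * g_i(x) = 0 for all i): FAILS

Verdict: the first failing condition is complementary_slackness -> comp.

comp


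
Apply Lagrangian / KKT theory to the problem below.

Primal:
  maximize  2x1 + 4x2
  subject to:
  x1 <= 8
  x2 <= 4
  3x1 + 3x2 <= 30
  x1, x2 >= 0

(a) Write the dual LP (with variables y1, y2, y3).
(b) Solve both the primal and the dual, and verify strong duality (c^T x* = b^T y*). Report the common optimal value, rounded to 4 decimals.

The standard primal-dual pair for 'max c^T x s.t. A x <= b, x >= 0' is:
  Dual:  min b^T y  s.t.  A^T y >= c,  y >= 0.

So the dual LP is:
  minimize  8y1 + 4y2 + 30y3
  subject to:
    y1 + 3y3 >= 2
    y2 + 3y3 >= 4
    y1, y2, y3 >= 0

Solving the primal: x* = (6, 4).
  primal value c^T x* = 28.
Solving the dual: y* = (0, 2, 0.6667).
  dual value b^T y* = 28.
Strong duality: c^T x* = b^T y*. Confirmed.

28


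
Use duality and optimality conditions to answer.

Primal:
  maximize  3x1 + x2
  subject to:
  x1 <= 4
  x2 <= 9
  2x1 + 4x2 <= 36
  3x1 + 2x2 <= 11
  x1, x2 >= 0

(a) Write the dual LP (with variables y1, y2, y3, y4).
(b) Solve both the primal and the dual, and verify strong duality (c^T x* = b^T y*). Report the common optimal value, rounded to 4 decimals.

The standard primal-dual pair for 'max c^T x s.t. A x <= b, x >= 0' is:
  Dual:  min b^T y  s.t.  A^T y >= c,  y >= 0.

So the dual LP is:
  minimize  4y1 + 9y2 + 36y3 + 11y4
  subject to:
    y1 + 2y3 + 3y4 >= 3
    y2 + 4y3 + 2y4 >= 1
    y1, y2, y3, y4 >= 0

Solving the primal: x* = (3.6667, 0).
  primal value c^T x* = 11.
Solving the dual: y* = (0, 0, 0, 1).
  dual value b^T y* = 11.
Strong duality: c^T x* = b^T y*. Confirmed.

11


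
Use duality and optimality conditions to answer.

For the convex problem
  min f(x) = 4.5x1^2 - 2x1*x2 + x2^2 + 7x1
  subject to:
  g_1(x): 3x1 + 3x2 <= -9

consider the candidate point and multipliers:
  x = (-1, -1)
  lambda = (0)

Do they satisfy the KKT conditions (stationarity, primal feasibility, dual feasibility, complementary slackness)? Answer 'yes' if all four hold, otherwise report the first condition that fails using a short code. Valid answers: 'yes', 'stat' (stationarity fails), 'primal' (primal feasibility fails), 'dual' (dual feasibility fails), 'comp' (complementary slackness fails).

Gradient of f: grad f(x) = Q x + c = (0, 0)
Constraint values g_i(x) = a_i^T x - b_i:
  g_1((-1, -1)) = 3
Stationarity residual: grad f(x) + sum_i lambda_i a_i = (0, 0)
  -> stationarity OK
Primal feasibility (all g_i <= 0): FAILS
Dual feasibility (all lambda_i >= 0): OK
Complementary slackness (lambda_i * g_i(x) = 0 for all i): OK

Verdict: the first failing condition is primal_feasibility -> primal.

primal


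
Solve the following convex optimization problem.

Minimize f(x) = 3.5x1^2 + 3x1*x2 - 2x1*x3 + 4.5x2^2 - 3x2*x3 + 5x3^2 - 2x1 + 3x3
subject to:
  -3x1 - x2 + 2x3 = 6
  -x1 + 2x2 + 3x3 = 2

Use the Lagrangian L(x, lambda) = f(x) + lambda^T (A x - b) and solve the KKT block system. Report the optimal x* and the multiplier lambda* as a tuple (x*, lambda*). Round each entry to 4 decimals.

Form the Lagrangian:
  L(x, lambda) = (1/2) x^T Q x + c^T x + lambda^T (A x - b)
Stationarity (grad_x L = 0): Q x + c + A^T lambda = 0.
Primal feasibility: A x = b.

This gives the KKT block system:
  [ Q   A^T ] [ x     ]   [-c ]
  [ A    0  ] [ lambda ] = [ b ]

Solving the linear system:
  x*      = (-1.8636, -0.1364, 0.1364)
  lambda* = (-5.526, 0.8506)
  f(x*)   = 17.7955

x* = (-1.8636, -0.1364, 0.1364), lambda* = (-5.526, 0.8506)


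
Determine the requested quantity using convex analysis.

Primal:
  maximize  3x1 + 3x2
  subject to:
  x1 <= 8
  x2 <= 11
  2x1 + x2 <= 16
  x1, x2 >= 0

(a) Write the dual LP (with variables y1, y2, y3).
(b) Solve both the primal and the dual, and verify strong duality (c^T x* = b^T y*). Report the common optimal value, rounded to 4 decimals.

The standard primal-dual pair for 'max c^T x s.t. A x <= b, x >= 0' is:
  Dual:  min b^T y  s.t.  A^T y >= c,  y >= 0.

So the dual LP is:
  minimize  8y1 + 11y2 + 16y3
  subject to:
    y1 + 2y3 >= 3
    y2 + y3 >= 3
    y1, y2, y3 >= 0

Solving the primal: x* = (2.5, 11).
  primal value c^T x* = 40.5.
Solving the dual: y* = (0, 1.5, 1.5).
  dual value b^T y* = 40.5.
Strong duality: c^T x* = b^T y*. Confirmed.

40.5


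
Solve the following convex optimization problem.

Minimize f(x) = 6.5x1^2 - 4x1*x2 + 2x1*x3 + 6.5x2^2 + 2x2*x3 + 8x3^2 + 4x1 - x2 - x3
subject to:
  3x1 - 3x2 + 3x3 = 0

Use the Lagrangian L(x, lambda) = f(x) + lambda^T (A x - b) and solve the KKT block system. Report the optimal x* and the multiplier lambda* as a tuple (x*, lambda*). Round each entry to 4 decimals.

Form the Lagrangian:
  L(x, lambda) = (1/2) x^T Q x + c^T x + lambda^T (A x - b)
Stationarity (grad_x L = 0): Q x + c + A^T lambda = 0.
Primal feasibility: A x = b.

This gives the KKT block system:
  [ Q   A^T ] [ x     ]   [-c ]
  [ A    0  ] [ lambda ] = [ b ]

Solving the linear system:
  x*      = (-0.2941, -0.1176, 0.1765)
  lambda* = (-0.3333)
  f(x*)   = -0.6176

x* = (-0.2941, -0.1176, 0.1765), lambda* = (-0.3333)


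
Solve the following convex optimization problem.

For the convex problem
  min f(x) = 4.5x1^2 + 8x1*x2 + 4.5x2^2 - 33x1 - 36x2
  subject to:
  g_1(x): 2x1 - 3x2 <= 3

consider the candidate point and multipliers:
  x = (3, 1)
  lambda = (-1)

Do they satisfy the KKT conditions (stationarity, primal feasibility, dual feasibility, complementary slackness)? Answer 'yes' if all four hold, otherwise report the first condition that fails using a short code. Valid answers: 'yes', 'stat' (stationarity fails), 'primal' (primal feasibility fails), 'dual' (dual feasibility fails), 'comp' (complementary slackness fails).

Gradient of f: grad f(x) = Q x + c = (2, -3)
Constraint values g_i(x) = a_i^T x - b_i:
  g_1((3, 1)) = 0
Stationarity residual: grad f(x) + sum_i lambda_i a_i = (0, 0)
  -> stationarity OK
Primal feasibility (all g_i <= 0): OK
Dual feasibility (all lambda_i >= 0): FAILS
Complementary slackness (lambda_i * g_i(x) = 0 for all i): OK

Verdict: the first failing condition is dual_feasibility -> dual.

dual


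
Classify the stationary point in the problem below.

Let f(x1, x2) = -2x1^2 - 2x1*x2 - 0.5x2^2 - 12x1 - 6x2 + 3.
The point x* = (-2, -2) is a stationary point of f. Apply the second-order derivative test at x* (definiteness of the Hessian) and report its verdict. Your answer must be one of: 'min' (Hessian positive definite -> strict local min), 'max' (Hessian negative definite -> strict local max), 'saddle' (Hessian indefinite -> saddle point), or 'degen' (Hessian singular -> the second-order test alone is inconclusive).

Compute the Hessian H = grad^2 f:
  H = [[-4, -2], [-2, -1]]
Verify stationarity: grad f(x*) = H x* + g = (0, 0).
Eigenvalues of H: -5, 0.
H has a zero eigenvalue (singular; negative semidefinite but not definite), so H is neither positive definite, negative definite, nor indefinite. The second-order test alone is inconclusive -> degen.
(Indeed, f is constant along the null direction of H through x*, so x* is not a strict local extremum.)

degen


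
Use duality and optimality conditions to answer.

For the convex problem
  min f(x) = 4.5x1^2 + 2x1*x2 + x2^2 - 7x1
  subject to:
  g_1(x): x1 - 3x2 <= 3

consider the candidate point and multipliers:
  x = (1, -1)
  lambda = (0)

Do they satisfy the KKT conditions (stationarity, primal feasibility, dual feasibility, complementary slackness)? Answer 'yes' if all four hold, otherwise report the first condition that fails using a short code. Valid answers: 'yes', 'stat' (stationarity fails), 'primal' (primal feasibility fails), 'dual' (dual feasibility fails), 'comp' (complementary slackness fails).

Gradient of f: grad f(x) = Q x + c = (0, 0)
Constraint values g_i(x) = a_i^T x - b_i:
  g_1((1, -1)) = 1
Stationarity residual: grad f(x) + sum_i lambda_i a_i = (0, 0)
  -> stationarity OK
Primal feasibility (all g_i <= 0): FAILS
Dual feasibility (all lambda_i >= 0): OK
Complementary slackness (lambda_i * g_i(x) = 0 for all i): OK

Verdict: the first failing condition is primal_feasibility -> primal.

primal


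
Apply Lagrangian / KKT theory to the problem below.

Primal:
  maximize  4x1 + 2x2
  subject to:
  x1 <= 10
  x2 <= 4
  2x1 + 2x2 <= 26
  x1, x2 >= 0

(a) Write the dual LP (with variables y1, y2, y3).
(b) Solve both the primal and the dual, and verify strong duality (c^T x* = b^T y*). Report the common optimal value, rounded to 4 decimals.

The standard primal-dual pair for 'max c^T x s.t. A x <= b, x >= 0' is:
  Dual:  min b^T y  s.t.  A^T y >= c,  y >= 0.

So the dual LP is:
  minimize  10y1 + 4y2 + 26y3
  subject to:
    y1 + 2y3 >= 4
    y2 + 2y3 >= 2
    y1, y2, y3 >= 0

Solving the primal: x* = (10, 3).
  primal value c^T x* = 46.
Solving the dual: y* = (2, 0, 1).
  dual value b^T y* = 46.
Strong duality: c^T x* = b^T y*. Confirmed.

46


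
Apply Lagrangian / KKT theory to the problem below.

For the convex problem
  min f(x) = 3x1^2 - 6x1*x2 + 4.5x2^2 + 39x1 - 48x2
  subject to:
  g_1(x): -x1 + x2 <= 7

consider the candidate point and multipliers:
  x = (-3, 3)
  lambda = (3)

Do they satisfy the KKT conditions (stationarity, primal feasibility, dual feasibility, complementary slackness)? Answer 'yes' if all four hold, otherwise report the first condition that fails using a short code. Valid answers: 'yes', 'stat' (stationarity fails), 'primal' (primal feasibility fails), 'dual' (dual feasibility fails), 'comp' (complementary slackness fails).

Gradient of f: grad f(x) = Q x + c = (3, -3)
Constraint values g_i(x) = a_i^T x - b_i:
  g_1((-3, 3)) = -1
Stationarity residual: grad f(x) + sum_i lambda_i a_i = (0, 0)
  -> stationarity OK
Primal feasibility (all g_i <= 0): OK
Dual feasibility (all lambda_i >= 0): OK
Complementary slackness (lambda_i * g_i(x) = 0 for all i): FAILS

Verdict: the first failing condition is complementary_slackness -> comp.

comp


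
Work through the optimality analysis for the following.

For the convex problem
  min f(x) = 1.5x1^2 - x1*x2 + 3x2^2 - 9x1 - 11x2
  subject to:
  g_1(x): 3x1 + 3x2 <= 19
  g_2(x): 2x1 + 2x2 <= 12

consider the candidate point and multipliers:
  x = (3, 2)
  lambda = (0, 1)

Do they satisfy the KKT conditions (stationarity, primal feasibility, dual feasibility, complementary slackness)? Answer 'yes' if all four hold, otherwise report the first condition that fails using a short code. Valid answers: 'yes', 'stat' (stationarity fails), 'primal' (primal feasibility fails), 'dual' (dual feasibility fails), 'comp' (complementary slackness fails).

Gradient of f: grad f(x) = Q x + c = (-2, -2)
Constraint values g_i(x) = a_i^T x - b_i:
  g_1((3, 2)) = -4
  g_2((3, 2)) = -2
Stationarity residual: grad f(x) + sum_i lambda_i a_i = (0, 0)
  -> stationarity OK
Primal feasibility (all g_i <= 0): OK
Dual feasibility (all lambda_i >= 0): OK
Complementary slackness (lambda_i * g_i(x) = 0 for all i): FAILS

Verdict: the first failing condition is complementary_slackness -> comp.

comp


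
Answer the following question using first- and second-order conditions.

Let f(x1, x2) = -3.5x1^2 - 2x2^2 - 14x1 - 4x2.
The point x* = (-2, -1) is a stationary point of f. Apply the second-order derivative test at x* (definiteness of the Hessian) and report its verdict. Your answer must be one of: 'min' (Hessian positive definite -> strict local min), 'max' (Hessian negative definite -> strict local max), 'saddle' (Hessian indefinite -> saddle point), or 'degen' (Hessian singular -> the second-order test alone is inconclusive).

Compute the Hessian H = grad^2 f:
  H = [[-7, 0], [0, -4]]
Verify stationarity: grad f(x*) = H x* + g = (0, 0).
Eigenvalues of H: -7, -4.
Both eigenvalues < 0, so H is negative definite -> x* is a strict local max.

max


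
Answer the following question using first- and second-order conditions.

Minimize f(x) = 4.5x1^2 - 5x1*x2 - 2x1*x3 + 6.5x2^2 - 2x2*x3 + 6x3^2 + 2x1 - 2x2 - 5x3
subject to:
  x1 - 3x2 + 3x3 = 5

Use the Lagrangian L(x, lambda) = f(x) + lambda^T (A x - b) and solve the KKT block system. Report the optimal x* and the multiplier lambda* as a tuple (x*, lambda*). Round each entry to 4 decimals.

Form the Lagrangian:
  L(x, lambda) = (1/2) x^T Q x + c^T x + lambda^T (A x - b)
Stationarity (grad_x L = 0): Q x + c + A^T lambda = 0.
Primal feasibility: A x = b.

This gives the KKT block system:
  [ Q   A^T ] [ x     ]   [-c ]
  [ A    0  ] [ lambda ] = [ b ]

Solving the linear system:
  x*      = (0.2395, -0.3424, 1.2444)
  lambda* = (-3.3794)
  f(x*)   = 5.9196

x* = (0.2395, -0.3424, 1.2444), lambda* = (-3.3794)


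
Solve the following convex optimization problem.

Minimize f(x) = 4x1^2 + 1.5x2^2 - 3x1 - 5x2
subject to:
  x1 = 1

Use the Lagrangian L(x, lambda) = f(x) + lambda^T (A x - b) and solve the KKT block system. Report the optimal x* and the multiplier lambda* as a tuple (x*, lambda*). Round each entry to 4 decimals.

Form the Lagrangian:
  L(x, lambda) = (1/2) x^T Q x + c^T x + lambda^T (A x - b)
Stationarity (grad_x L = 0): Q x + c + A^T lambda = 0.
Primal feasibility: A x = b.

This gives the KKT block system:
  [ Q   A^T ] [ x     ]   [-c ]
  [ A    0  ] [ lambda ] = [ b ]

Solving the linear system:
  x*      = (1, 1.6667)
  lambda* = (-5)
  f(x*)   = -3.1667

x* = (1, 1.6667), lambda* = (-5)


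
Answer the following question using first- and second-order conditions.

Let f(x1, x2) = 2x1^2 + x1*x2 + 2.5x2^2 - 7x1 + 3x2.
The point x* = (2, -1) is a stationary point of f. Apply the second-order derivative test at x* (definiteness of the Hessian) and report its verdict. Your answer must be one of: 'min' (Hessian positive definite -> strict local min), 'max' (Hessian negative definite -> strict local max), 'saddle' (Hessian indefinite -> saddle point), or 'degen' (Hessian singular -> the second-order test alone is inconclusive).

Compute the Hessian H = grad^2 f:
  H = [[4, 1], [1, 5]]
Verify stationarity: grad f(x*) = H x* + g = (0, 0).
Eigenvalues of H: 3.382, 5.618.
Both eigenvalues > 0, so H is positive definite -> x* is a strict local min.

min


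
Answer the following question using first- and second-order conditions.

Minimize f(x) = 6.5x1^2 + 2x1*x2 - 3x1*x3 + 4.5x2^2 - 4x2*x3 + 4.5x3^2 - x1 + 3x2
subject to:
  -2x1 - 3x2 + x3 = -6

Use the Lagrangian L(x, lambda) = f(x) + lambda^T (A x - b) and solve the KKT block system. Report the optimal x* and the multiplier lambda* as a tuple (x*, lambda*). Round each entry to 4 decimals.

Form the Lagrangian:
  L(x, lambda) = (1/2) x^T Q x + c^T x + lambda^T (A x - b)
Stationarity (grad_x L = 0): Q x + c + A^T lambda = 0.
Primal feasibility: A x = b.

This gives the KKT block system:
  [ Q   A^T ] [ x     ]   [-c ]
  [ A    0  ] [ lambda ] = [ b ]

Solving the linear system:
  x*      = (0.8046, 1.57, 0.3192)
  lambda* = (5.8208)
  f(x*)   = 19.4153

x* = (0.8046, 1.57, 0.3192), lambda* = (5.8208)


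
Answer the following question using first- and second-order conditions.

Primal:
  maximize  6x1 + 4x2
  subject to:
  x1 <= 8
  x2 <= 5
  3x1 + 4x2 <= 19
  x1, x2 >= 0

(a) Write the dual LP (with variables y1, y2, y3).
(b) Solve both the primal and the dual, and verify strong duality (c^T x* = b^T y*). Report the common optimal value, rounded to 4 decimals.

The standard primal-dual pair for 'max c^T x s.t. A x <= b, x >= 0' is:
  Dual:  min b^T y  s.t.  A^T y >= c,  y >= 0.

So the dual LP is:
  minimize  8y1 + 5y2 + 19y3
  subject to:
    y1 + 3y3 >= 6
    y2 + 4y3 >= 4
    y1, y2, y3 >= 0

Solving the primal: x* = (6.3333, 0).
  primal value c^T x* = 38.
Solving the dual: y* = (0, 0, 2).
  dual value b^T y* = 38.
Strong duality: c^T x* = b^T y*. Confirmed.

38


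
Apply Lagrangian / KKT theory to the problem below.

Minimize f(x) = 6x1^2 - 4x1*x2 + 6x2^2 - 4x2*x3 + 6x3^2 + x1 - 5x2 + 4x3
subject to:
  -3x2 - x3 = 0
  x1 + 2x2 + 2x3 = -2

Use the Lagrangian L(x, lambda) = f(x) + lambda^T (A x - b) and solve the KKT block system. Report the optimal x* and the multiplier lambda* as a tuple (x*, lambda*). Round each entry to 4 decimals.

Form the Lagrangian:
  L(x, lambda) = (1/2) x^T Q x + c^T x + lambda^T (A x - b)
Stationarity (grad_x L = 0): Q x + c + A^T lambda = 0.
Primal feasibility: A x = b.

This gives the KKT block system:
  [ Q   A^T ] [ x     ]   [-c ]
  [ A    0  ] [ lambda ] = [ b ]

Solving the linear system:
  x*      = (-0.6711, 0.3322, -0.9967)
  lambda* = (7.4737, 8.3816)
  f(x*)   = 5.222

x* = (-0.6711, 0.3322, -0.9967), lambda* = (7.4737, 8.3816)


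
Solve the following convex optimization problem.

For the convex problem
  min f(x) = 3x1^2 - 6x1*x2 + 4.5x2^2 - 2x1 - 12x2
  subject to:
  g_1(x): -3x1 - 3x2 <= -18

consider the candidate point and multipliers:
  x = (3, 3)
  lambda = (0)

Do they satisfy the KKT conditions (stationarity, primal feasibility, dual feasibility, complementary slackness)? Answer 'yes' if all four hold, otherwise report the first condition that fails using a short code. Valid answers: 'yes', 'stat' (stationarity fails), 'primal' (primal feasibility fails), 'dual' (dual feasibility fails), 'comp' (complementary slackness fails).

Gradient of f: grad f(x) = Q x + c = (-2, -3)
Constraint values g_i(x) = a_i^T x - b_i:
  g_1((3, 3)) = 0
Stationarity residual: grad f(x) + sum_i lambda_i a_i = (-2, -3)
  -> stationarity FAILS
Primal feasibility (all g_i <= 0): OK
Dual feasibility (all lambda_i >= 0): OK
Complementary slackness (lambda_i * g_i(x) = 0 for all i): OK

Verdict: the first failing condition is stationarity -> stat.

stat


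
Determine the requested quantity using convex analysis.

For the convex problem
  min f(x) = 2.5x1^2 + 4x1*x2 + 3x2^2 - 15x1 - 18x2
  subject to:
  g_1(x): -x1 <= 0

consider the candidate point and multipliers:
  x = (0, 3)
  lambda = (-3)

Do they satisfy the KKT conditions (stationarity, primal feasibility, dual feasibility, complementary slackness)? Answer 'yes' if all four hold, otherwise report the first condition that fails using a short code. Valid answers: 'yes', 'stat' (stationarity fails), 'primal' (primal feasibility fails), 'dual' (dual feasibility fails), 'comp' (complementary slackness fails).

Gradient of f: grad f(x) = Q x + c = (-3, 0)
Constraint values g_i(x) = a_i^T x - b_i:
  g_1((0, 3)) = 0
Stationarity residual: grad f(x) + sum_i lambda_i a_i = (0, 0)
  -> stationarity OK
Primal feasibility (all g_i <= 0): OK
Dual feasibility (all lambda_i >= 0): FAILS
Complementary slackness (lambda_i * g_i(x) = 0 for all i): OK

Verdict: the first failing condition is dual_feasibility -> dual.

dual


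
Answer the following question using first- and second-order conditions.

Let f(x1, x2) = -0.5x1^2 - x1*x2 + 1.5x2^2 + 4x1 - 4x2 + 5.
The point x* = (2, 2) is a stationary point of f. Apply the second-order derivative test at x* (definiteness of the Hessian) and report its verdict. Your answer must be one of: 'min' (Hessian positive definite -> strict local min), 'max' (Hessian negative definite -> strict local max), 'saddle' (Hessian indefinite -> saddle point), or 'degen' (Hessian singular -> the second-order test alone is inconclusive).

Compute the Hessian H = grad^2 f:
  H = [[-1, -1], [-1, 3]]
Verify stationarity: grad f(x*) = H x* + g = (0, 0).
Eigenvalues of H: -1.2361, 3.2361.
Eigenvalues have mixed signs, so H is indefinite -> x* is a saddle point.

saddle


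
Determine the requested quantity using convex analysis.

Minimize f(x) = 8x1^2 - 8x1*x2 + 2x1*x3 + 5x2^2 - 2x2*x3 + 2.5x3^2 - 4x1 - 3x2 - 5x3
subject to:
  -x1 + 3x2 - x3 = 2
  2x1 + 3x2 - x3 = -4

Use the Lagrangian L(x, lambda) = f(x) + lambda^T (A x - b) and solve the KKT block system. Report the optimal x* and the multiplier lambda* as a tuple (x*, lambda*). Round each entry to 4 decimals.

Form the Lagrangian:
  L(x, lambda) = (1/2) x^T Q x + c^T x + lambda^T (A x - b)
Stationarity (grad_x L = 0): Q x + c + A^T lambda = 0.
Primal feasibility: A x = b.

This gives the KKT block system:
  [ Q   A^T ] [ x     ]   [-c ]
  [ A    0  ] [ lambda ] = [ b ]

Solving the linear system:
  x*      = (-2, 0.3256, 0.9767)
  lambda* = (-15.3953, 10.6279)
  f(x*)   = 37.7209

x* = (-2, 0.3256, 0.9767), lambda* = (-15.3953, 10.6279)


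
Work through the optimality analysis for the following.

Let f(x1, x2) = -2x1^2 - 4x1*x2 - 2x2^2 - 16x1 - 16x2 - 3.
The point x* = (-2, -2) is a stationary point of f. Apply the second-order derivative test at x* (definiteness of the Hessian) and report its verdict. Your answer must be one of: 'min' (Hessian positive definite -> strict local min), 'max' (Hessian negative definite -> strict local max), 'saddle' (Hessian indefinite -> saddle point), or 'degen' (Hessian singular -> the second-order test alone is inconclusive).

Compute the Hessian H = grad^2 f:
  H = [[-4, -4], [-4, -4]]
Verify stationarity: grad f(x*) = H x* + g = (0, 0).
Eigenvalues of H: -8, 0.
H has a zero eigenvalue (singular; negative semidefinite but not definite), so H is neither positive definite, negative definite, nor indefinite. The second-order test alone is inconclusive -> degen.
(Indeed, f is constant along the null direction of H through x*, so x* is not a strict local extremum.)

degen


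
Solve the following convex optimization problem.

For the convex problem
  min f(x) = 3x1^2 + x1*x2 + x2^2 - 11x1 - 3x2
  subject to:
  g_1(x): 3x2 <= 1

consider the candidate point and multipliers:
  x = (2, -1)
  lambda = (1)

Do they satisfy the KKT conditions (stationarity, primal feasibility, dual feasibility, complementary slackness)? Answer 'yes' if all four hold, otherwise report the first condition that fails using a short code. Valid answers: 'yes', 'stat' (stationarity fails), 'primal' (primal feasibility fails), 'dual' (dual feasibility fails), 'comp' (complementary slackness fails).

Gradient of f: grad f(x) = Q x + c = (0, -3)
Constraint values g_i(x) = a_i^T x - b_i:
  g_1((2, -1)) = -4
Stationarity residual: grad f(x) + sum_i lambda_i a_i = (0, 0)
  -> stationarity OK
Primal feasibility (all g_i <= 0): OK
Dual feasibility (all lambda_i >= 0): OK
Complementary slackness (lambda_i * g_i(x) = 0 for all i): FAILS

Verdict: the first failing condition is complementary_slackness -> comp.

comp
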